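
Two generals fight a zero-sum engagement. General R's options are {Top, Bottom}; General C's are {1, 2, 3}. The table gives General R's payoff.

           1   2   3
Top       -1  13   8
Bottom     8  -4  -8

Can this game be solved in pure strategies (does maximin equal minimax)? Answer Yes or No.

Row minima: Top → -1, Bottom → -8; maximin = -1.
Column maxima: 1 → 8, 2 → 13, 3 → 8; minimax = 8.
-1 ≠ 8, so no pure-strategy equilibrium exists.

No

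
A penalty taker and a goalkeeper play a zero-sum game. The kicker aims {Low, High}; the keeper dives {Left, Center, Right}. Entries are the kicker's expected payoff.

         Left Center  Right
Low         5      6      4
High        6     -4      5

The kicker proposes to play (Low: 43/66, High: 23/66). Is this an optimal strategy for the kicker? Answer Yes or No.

Against Left this mix gives (43/66)·5 + (23/66)·6 = 353/66.
Against Center this mix gives (43/66)·6 + (23/66)·(-4) = 83/33.
Against Right this mix gives (43/66)·4 + (23/66)·5 = 287/66.
The keeper will play Center, holding the kicker to 83/33. Shifting weight toward the row that does better against Center would raise this floor (the equalizing mix achieves 46/11 against both Center and Right), so the proposed strategy is not optimal.

No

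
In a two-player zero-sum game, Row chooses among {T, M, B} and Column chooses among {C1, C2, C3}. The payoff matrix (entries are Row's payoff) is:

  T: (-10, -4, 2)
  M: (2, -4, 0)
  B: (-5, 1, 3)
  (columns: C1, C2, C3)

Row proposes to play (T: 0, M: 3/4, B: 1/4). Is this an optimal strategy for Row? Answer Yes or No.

No

Against C1 this mix gives (3/4)·2 + (1/4)·(-5) = 1/4.
Against C2 this mix gives (3/4)·(-4) + (1/4)·1 = -11/4.
Against C3 this mix gives (3/4)·0 + (1/4)·3 = 3/4.
Column will play C2, holding Row to -11/4. Shifting weight toward the row that does better against C2 would raise this floor (the equalizing mix achieves -3/2 against both C2 and C1), so the proposed strategy is not optimal.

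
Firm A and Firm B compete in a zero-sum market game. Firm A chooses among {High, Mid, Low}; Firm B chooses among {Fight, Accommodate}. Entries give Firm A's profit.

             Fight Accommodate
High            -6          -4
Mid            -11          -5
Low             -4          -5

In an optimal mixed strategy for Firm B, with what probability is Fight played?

1/3

Row minima: High → -6, Mid → -11, Low → -5; maximin = -5.
Column maxima: Fight → -4, Accommodate → -4; minimax = -4.
-5 ≠ -4, so there is no saddle point; optimal play is mixed.
Mid is strictly dominated by High, so Firm A never plays it.
On the remaining 2×2 (High, Low vs Fight, Accommodate):
Let Firm A play High with probability p. Expected payoff against Fight: (-6)p + (-4)(1−p) = −2p − 4; against Accommodate: (-4)p + (-5)(1−p) = p − 5.
Setting these equal: −2p − 4 = p − 5 ⇒ −3p = -1 ⇒ p = 1/3, and the value is (-2)·(1/3) − 4 = -14/3.
For Firm B: with q = P(Fight), equating High's and Low's payoffs gives −2q − 4 = q − 5 ⇒ q = 1/3.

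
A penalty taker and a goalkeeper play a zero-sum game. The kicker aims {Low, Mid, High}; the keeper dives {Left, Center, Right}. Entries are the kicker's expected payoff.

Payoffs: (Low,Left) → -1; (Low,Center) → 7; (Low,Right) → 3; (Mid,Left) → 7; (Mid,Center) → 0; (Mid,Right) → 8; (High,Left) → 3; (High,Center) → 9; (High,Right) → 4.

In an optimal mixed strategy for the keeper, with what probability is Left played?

Row minima: Low → -1, Mid → 0, High → 3; maximin = 3.
Column maxima: Left → 7, Center → 9, Right → 8; minimax = 7.
3 ≠ 7, so there is no saddle point; optimal play is mixed.
Low is strictly dominated by High, so the kicker never plays it.
Right is strictly dominated by Left (it gives the kicker strictly more in every row), so the keeper never plays it.
On the remaining 2×2 (Mid, High vs Left, Center):
Let the kicker play Mid with probability p. Expected payoff against Left: 7p + 3(1−p) = 4p + 3; against Center: 0p + 9(1−p) = −9p + 9.
Setting these equal: 4p + 3 = −9p + 9 ⇒ 13p = 6 ⇒ p = 6/13, and the value is (4)·(6/13) + 3 = 63/13.
For the keeper: with q = P(Left), equating Mid's and High's payoffs gives 7q = −6q + 9 ⇒ q = 9/13.

9/13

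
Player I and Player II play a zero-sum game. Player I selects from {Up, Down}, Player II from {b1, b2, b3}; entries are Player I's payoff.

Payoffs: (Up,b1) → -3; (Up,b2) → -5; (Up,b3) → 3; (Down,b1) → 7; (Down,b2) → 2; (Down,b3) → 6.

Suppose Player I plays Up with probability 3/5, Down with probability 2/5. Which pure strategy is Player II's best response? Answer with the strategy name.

If Player II plays b1, Player I's expected payoff is (3/5)·(-3) + (2/5)·7 = 1.
If Player II plays b2, Player I's expected payoff is (3/5)·(-5) + (2/5)·2 = -11/5.
If Player II plays b3, Player I's expected payoff is (3/5)·3 + (2/5)·6 = 21/5.
Player II minimizes Player I's payoff; the smallest is -11/5, so the best response is b2.

b2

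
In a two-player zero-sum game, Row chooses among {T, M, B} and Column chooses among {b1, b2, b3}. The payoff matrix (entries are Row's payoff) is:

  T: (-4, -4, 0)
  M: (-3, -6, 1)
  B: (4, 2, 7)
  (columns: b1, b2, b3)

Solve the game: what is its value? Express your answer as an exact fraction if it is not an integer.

Row minima: T → -4, M → -6, B → 2; maximin = 2.
Column maxima: b1 → 4, b2 → 2, b3 → 7; minimax = 2.
Since maximin = minimax = 2, there is a saddle point and the value is 2.

2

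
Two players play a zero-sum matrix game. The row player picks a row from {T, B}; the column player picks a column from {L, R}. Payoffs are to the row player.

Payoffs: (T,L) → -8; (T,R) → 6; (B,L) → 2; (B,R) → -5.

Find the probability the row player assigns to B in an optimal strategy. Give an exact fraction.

2/3

Row minima: T → -8, B → -5; maximin = -5.
Column maxima: L → 2, R → 6; minimax = 2.
-5 ≠ 2, so there is no saddle point; optimal play is mixed.
Let the row player play T with probability p. Expected payoff against L: (-8)p + 2(1−p) = −10p + 2; against R: 6p + (-5)(1−p) = 11p − 5.
Setting these equal: −10p + 2 = 11p − 5 ⇒ −21p = -7 ⇒ p = 1/3, and the value is (-10)·(1/3) + 2 = -4/3.
For the column player: with q = P(L), equating T's and B's payoffs gives −14q + 6 = 7q − 5 ⇒ q = 11/21.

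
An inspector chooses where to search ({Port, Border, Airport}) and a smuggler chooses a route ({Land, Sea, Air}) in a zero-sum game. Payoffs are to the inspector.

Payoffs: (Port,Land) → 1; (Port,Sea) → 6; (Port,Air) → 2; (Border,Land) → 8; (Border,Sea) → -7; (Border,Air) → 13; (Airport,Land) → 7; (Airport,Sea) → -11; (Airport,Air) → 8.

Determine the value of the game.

Row minima: Port → 1, Border → -7, Airport → -11; maximin = 1.
Column maxima: Land → 8, Sea → 6, Air → 13; minimax = 6.
1 ≠ 6, so there is no saddle point; optimal play is mixed.
Airport is strictly dominated by Border, so the inspector never plays it.
Air is strictly dominated by Land (it gives the inspector strictly more in every row), so the smuggler never plays it.
On the remaining 2×2 (Port, Border vs Land, Sea):
Let the inspector play Port with probability p. Expected payoff against Land: 1p + 8(1−p) = −7p + 8; against Sea: 6p + (-7)(1−p) = 13p − 7.
Setting these equal: −7p + 8 = 13p − 7 ⇒ −20p = -15 ⇒ p = 3/4, and the value is (-7)·(3/4) + 8 = 11/4.
For the smuggler: with q = P(Land), equating Port's and Border's payoffs gives −5q + 6 = 15q − 7 ⇒ q = 13/20.

11/4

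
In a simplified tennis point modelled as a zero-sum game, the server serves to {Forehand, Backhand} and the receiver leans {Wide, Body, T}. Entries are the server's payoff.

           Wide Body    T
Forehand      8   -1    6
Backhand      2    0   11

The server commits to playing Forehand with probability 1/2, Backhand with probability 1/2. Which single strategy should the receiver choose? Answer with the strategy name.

Body

If the receiver plays Wide, the server's expected payoff is (1/2)·8 + (1/2)·2 = 5.
If the receiver plays Body, the server's expected payoff is (1/2)·(-1) + (1/2)·0 = -1/2.
If the receiver plays T, the server's expected payoff is (1/2)·6 + (1/2)·11 = 17/2.
The receiver minimizes the server's payoff; the smallest is -1/2, so the best response is Body.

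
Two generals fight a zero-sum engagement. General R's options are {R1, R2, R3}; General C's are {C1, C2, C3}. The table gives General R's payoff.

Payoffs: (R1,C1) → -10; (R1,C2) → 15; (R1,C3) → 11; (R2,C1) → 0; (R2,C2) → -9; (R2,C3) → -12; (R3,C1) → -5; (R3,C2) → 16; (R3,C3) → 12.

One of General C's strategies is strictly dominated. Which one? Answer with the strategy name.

C3 holds General R's payoff strictly below C2 in every row: 11 < 15, -12 < -9, 12 < 16.
So C2 is strictly dominated for General C.

C2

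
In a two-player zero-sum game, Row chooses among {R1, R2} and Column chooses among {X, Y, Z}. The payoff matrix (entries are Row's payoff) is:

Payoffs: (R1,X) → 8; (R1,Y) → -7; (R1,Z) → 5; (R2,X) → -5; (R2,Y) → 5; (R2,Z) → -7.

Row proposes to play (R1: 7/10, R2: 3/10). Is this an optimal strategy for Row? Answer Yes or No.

Against X this mix gives (7/10)·8 + (3/10)·(-5) = 41/10.
Against Y this mix gives (7/10)·(-7) + (3/10)·5 = -17/5.
Against Z this mix gives (7/10)·5 + (3/10)·(-7) = 7/5.
Column will play Y, holding Row to -17/5. Shifting weight toward the row that does better against Y would raise this floor (the equalizing mix achieves -1 against both Y and Z), so the proposed strategy is not optimal.

No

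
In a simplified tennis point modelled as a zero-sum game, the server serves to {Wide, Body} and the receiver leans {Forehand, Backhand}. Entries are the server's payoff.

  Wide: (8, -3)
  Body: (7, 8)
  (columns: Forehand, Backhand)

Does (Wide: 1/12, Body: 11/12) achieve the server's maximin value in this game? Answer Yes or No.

Against Forehand this mix gives (1/12)·8 + (11/12)·7 = 85/12.
Against Backhand this mix gives (1/12)·(-3) + (11/12)·8 = 85/12.
All of the receiver's active replies (Forehand, Backhand) yield 85/12, and no column does worse for the server. The mix makes the receiver indifferent and guarantees 85/12, so it is optimal.

Yes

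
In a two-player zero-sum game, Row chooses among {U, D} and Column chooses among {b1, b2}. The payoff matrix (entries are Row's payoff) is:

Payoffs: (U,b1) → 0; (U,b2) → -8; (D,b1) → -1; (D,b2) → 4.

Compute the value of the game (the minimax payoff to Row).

Row minima: U → -8, D → -1; maximin = -1.
Column maxima: b1 → 0, b2 → 4; minimax = 0.
-1 ≠ 0, so there is no saddle point; optimal play is mixed.
Let Row play U with probability p. Expected payoff against b1: 0p + (-1)(1−p) = p − 1; against b2: (-8)p + 4(1−p) = −12p + 4.
Setting these equal: p − 1 = −12p + 4 ⇒ 13p = 5 ⇒ p = 5/13, and the value is (1)·(5/13) − 1 = -8/13.
For Column: with q = P(b1), equating U's and D's payoffs gives 8q − 8 = −5q + 4 ⇒ q = 12/13.

-8/13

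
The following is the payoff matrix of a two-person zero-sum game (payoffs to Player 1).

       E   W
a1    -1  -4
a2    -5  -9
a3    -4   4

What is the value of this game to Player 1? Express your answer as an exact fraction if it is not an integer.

Row minima: a1 → -4, a2 → -9, a3 → -4; maximin = -4.
Column maxima: E → -1, W → 4; minimax = -1.
-4 ≠ -1, so there is no saddle point; optimal play is mixed.
a2 is strictly dominated by a1, so Player 1 never plays it.
On the remaining 2×2 (a1, a3 vs E, W):
Let Player 1 play a1 with probability p. Expected payoff against E: (-1)p + (-4)(1−p) = 3p − 4; against W: (-4)p + 4(1−p) = −8p + 4.
Setting these equal: 3p − 4 = −8p + 4 ⇒ 11p = 8 ⇒ p = 8/11, and the value is (3)·(8/11) − 4 = -20/11.
For Player 2: with q = P(E), equating a1's and a3's payoffs gives 3q − 4 = −8q + 4 ⇒ q = 8/11.

-20/11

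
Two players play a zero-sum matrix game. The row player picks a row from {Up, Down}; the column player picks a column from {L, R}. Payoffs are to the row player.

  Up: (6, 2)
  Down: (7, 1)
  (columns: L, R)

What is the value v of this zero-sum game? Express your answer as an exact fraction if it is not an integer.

Row minima: Up → 2, Down → 1; maximin = 2.
Column maxima: L → 7, R → 2; minimax = 2.
Since maximin = minimax = 2, there is a saddle point and the value is 2.

2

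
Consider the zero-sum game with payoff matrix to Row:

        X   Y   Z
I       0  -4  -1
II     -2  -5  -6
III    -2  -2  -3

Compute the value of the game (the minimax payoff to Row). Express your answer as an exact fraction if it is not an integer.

-5/2

Row minima: I → -4, II → -6, III → -3; maximin = -3.
Column maxima: X → 0, Y → -2, Z → -1; minimax = -2.
-3 ≠ -2, so there is no saddle point; optimal play is mixed.
II is strictly dominated by I, so Row never plays it.
X is strictly dominated by Z (it gives Row strictly more in every row), so Column never plays it.
On the remaining 2×2 (I, III vs Y, Z):
Let Row play I with probability p. Expected payoff against Y: (-4)p + (-2)(1−p) = −2p − 2; against Z: (-1)p + (-3)(1−p) = 2p − 3.
Setting these equal: −2p − 2 = 2p − 3 ⇒ −4p = -1 ⇒ p = 1/4, and the value is (-2)·(1/4) − 2 = -5/2.
For Column: with q = P(Y), equating I's and III's payoffs gives −3q − 1 = q − 3 ⇒ q = 1/2.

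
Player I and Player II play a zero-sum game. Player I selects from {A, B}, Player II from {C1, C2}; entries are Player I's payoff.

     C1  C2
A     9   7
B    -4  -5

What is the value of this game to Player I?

7

Row minima: A → 7, B → -5; maximin = 7.
Column maxima: C1 → 9, C2 → 7; minimax = 7.
Since maximin = minimax = 7, there is a saddle point and the value is 7.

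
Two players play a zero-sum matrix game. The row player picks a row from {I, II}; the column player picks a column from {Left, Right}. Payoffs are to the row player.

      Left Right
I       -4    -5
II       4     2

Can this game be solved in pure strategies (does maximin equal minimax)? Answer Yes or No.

Row minima: I → -5, II → 2; maximin = 2.
Column maxima: Left → 4, Right → 2; minimax = 2.
maximin = minimax = 2, so a saddle point exists.

Yes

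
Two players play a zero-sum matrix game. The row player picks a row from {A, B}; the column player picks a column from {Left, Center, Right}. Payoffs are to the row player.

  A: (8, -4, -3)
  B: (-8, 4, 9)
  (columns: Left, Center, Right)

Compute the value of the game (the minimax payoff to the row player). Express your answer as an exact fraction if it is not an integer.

Row minima: A → -4, B → -8; maximin = -4.
Column maxima: Left → 8, Center → 4, Right → 9; minimax = 4.
-4 ≠ 4, so there is no saddle point; optimal play is mixed.
Right is strictly dominated by Center (it gives the row player strictly more in every row), so the column player never plays it.
On the remaining 2×2 (A, B vs Left, Center):
Let the row player play A with probability p. Expected payoff against Left: 8p + (-8)(1−p) = 16p − 8; against Center: (-4)p + 4(1−p) = −8p + 4.
Setting these equal: 16p − 8 = −8p + 4 ⇒ 24p = 12 ⇒ p = 1/2, and the value is (16)·(1/2) − 8 = 0.
For the column player: with q = P(Left), equating A's and B's payoffs gives 12q − 4 = −12q + 4 ⇒ q = 1/3.

0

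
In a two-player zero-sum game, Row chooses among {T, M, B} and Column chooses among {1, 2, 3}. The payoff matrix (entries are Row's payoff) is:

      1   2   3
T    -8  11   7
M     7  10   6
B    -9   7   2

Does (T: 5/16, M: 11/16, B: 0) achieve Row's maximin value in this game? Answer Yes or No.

Against 1 this mix gives (5/16)·(-8) + (11/16)·7 = 37/16.
Against 2 this mix gives (5/16)·11 + (11/16)·10 = 165/16.
Against 3 this mix gives (5/16)·7 + (11/16)·6 = 101/16.
Column will play 1, holding Row to 37/16. Shifting weight toward the row that does better against 1 would raise this floor (the equalizing mix achieves 97/16 against both 1 and 3), so the proposed strategy is not optimal.

No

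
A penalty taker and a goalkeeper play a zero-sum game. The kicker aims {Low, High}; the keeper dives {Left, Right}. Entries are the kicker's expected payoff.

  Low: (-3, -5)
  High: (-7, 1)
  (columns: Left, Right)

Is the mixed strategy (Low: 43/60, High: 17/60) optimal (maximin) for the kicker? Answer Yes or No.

Against Left this mix gives (43/60)·(-3) + (17/60)·(-7) = -62/15.
Against Right this mix gives (43/60)·(-5) + (17/60)·1 = -33/10.
The keeper will play Left, holding the kicker to -62/15. Shifting weight toward the row that does better against Left would raise this floor (the equalizing mix achieves -19/5 against both Left and Right), so the proposed strategy is not optimal.

No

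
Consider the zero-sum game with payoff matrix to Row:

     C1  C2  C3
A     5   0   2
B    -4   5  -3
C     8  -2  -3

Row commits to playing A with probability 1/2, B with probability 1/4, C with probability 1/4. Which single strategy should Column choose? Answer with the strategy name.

If Column plays C1, Row's expected payoff is (1/2)·5 + (1/4)·(-4) + (1/4)·8 = 7/2.
If Column plays C2, Row's expected payoff is (1/2)·0 + (1/4)·5 + (1/4)·(-2) = 3/4.
If Column plays C3, Row's expected payoff is (1/2)·2 + (1/4)·(-3) + (1/4)·(-3) = -1/2.
Column minimizes Row's payoff; the smallest is -1/2, so the best response is C3.

C3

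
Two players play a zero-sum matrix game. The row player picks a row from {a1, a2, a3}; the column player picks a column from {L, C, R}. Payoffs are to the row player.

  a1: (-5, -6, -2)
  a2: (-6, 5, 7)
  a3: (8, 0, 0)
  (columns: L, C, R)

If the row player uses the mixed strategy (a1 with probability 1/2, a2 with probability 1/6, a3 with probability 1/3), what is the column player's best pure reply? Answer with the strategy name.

C

If the column player plays L, the row player's expected payoff is (1/2)·(-5) + (1/6)·(-6) + (1/3)·8 = -5/6.
If the column player plays C, the row player's expected payoff is (1/2)·(-6) + (1/6)·5 + (1/3)·0 = -13/6.
If the column player plays R, the row player's expected payoff is (1/2)·(-2) + (1/6)·7 + (1/3)·0 = 1/6.
The column player minimizes the row player's payoff; the smallest is -13/6, so the best response is C.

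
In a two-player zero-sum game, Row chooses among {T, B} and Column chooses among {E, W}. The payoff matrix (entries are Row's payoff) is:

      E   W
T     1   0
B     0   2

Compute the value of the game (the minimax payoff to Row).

Row minima: T → 0, B → 0; maximin = 0.
Column maxima: E → 1, W → 2; minimax = 1.
0 ≠ 1, so there is no saddle point; optimal play is mixed.
Let Row play T with probability p. Expected payoff against E: 1p + 0(1−p) = p; against W: 0p + 2(1−p) = −2p + 2.
Setting these equal: p = −2p + 2 ⇒ 3p = 2 ⇒ p = 2/3, and the value is (1)·(2/3) = 2/3.
For Column: with q = P(E), equating T's and B's payoffs gives q = −2q + 2 ⇒ q = 2/3.

2/3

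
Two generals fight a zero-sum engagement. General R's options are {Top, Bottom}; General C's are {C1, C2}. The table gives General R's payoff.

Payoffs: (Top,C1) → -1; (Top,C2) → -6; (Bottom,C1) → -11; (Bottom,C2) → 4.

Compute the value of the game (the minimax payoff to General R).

-7/2

Row minima: Top → -6, Bottom → -11; maximin = -6.
Column maxima: C1 → -1, C2 → 4; minimax = -1.
-6 ≠ -1, so there is no saddle point; optimal play is mixed.
Let General R play Top with probability p. Expected payoff against C1: (-1)p + (-11)(1−p) = 10p − 11; against C2: (-6)p + 4(1−p) = −10p + 4.
Setting these equal: 10p − 11 = −10p + 4 ⇒ 20p = 15 ⇒ p = 3/4, and the value is (10)·(3/4) − 11 = -7/2.
For General C: with q = P(C1), equating Top's and Bottom's payoffs gives 5q − 6 = −15q + 4 ⇒ q = 1/2.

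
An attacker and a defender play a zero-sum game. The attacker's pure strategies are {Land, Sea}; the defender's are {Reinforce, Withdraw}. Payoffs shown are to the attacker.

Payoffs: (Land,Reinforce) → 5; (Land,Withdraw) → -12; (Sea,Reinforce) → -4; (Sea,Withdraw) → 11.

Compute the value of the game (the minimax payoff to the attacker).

Row minima: Land → -12, Sea → -4; maximin = -4.
Column maxima: Reinforce → 5, Withdraw → 11; minimax = 5.
-4 ≠ 5, so there is no saddle point; optimal play is mixed.
Let the attacker play Land with probability p. Expected payoff against Reinforce: 5p + (-4)(1−p) = 9p − 4; against Withdraw: (-12)p + 11(1−p) = −23p + 11.
Setting these equal: 9p − 4 = −23p + 11 ⇒ 32p = 15 ⇒ p = 15/32, and the value is (9)·(15/32) − 4 = 7/32.
For the defender: with q = P(Reinforce), equating Land's and Sea's payoffs gives 17q − 12 = −15q + 11 ⇒ q = 23/32.

7/32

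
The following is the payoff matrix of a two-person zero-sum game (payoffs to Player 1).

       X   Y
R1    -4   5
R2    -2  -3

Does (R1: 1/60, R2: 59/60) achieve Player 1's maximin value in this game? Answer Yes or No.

No

Against X this mix gives (1/60)·(-4) + (59/60)·(-2) = -61/30.
Against Y this mix gives (1/60)·5 + (59/60)·(-3) = -43/15.
Player 2 will play Y, holding Player 1 to -43/15. Shifting weight toward the row that does better against Y would raise this floor (the equalizing mix achieves -11/5 against both Y and X), so the proposed strategy is not optimal.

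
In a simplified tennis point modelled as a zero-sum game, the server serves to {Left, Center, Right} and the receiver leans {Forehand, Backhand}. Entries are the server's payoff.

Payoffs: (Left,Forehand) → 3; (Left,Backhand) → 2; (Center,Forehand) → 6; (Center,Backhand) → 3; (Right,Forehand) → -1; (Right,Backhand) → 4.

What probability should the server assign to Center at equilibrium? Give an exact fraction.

Row minima: Left → 2, Center → 3, Right → -1; maximin = 3.
Column maxima: Forehand → 6, Backhand → 4; minimax = 4.
3 ≠ 4, so there is no saddle point; optimal play is mixed.
Left is strictly dominated by Center, so the server never plays it.
On the remaining 2×2 (Center, Right vs Forehand, Backhand):
Let the server play Center with probability p. Expected payoff against Forehand: 6p + (-1)(1−p) = 7p − 1; against Backhand: 3p + 4(1−p) = −p + 4.
Setting these equal: 7p − 1 = −p + 4 ⇒ 8p = 5 ⇒ p = 5/8, and the value is (7)·(5/8) − 1 = 27/8.
For the receiver: with q = P(Forehand), equating Center's and Right's payoffs gives 3q + 3 = −5q + 4 ⇒ q = 1/8.

5/8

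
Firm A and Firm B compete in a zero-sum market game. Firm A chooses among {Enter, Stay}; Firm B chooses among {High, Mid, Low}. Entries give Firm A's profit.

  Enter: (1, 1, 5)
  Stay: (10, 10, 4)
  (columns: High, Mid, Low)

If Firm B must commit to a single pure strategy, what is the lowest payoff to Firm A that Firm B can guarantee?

5

Column maxima: High → 10, Mid → 10, Low → 5.
The smallest of these is 5.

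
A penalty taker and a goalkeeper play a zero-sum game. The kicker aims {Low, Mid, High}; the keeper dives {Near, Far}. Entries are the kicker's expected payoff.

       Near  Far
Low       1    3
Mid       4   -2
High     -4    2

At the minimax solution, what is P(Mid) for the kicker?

Row minima: Low → 1, Mid → -2, High → -4; maximin = 1.
Column maxima: Near → 4, Far → 3; minimax = 3.
1 ≠ 3, so there is no saddle point; optimal play is mixed.
High is strictly dominated by Low, so the kicker never plays it.
On the remaining 2×2 (Low, Mid vs Near, Far):
Let the kicker play Low with probability p. Expected payoff against Near: 1p + 4(1−p) = −3p + 4; against Far: 3p + (-2)(1−p) = 5p − 2.
Setting these equal: −3p + 4 = 5p − 2 ⇒ −8p = -6 ⇒ p = 3/4, and the value is (-3)·(3/4) + 4 = 7/4.
For the keeper: with q = P(Near), equating Low's and Mid's payoffs gives −2q + 3 = 6q − 2 ⇒ q = 5/8.

1/4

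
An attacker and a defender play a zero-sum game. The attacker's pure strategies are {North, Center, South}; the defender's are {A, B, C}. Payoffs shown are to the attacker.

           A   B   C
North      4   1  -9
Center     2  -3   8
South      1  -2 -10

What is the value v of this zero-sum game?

-19/21

Row minima: North → -9, Center → -3, South → -10; maximin = -3.
Column maxima: A → 4, B → 1, C → 8; minimax = 1.
-3 ≠ 1, so there is no saddle point; optimal play is mixed.
South is strictly dominated by North, so the attacker never plays it.
A is strictly dominated by B (it gives the attacker strictly more in every row), so the defender never plays it.
On the remaining 2×2 (North, Center vs B, C):
Let the attacker play North with probability p. Expected payoff against B: 1p + (-3)(1−p) = 4p − 3; against C: (-9)p + 8(1−p) = −17p + 8.
Setting these equal: 4p − 3 = −17p + 8 ⇒ 21p = 11 ⇒ p = 11/21, and the value is (4)·(11/21) − 3 = -19/21.
For the defender: with q = P(B), equating North's and Center's payoffs gives 10q − 9 = −11q + 8 ⇒ q = 17/21.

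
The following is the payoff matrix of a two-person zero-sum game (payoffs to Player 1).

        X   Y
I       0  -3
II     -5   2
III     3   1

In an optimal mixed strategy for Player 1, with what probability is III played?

Row minima: I → -3, II → -5, III → 1; maximin = 1.
Column maxima: X → 3, Y → 2; minimax = 2.
1 ≠ 2, so there is no saddle point; optimal play is mixed.
I is strictly dominated by III, so Player 1 never plays it.
On the remaining 2×2 (II, III vs X, Y):
Let Player 1 play II with probability p. Expected payoff against X: (-5)p + 3(1−p) = −8p + 3; against Y: 2p + 1(1−p) = p + 1.
Setting these equal: −8p + 3 = p + 1 ⇒ −9p = -2 ⇒ p = 2/9, and the value is (-8)·(2/9) + 3 = 11/9.
For Player 2: with q = P(X), equating II's and III's payoffs gives −7q + 2 = 2q + 1 ⇒ q = 1/9.

7/9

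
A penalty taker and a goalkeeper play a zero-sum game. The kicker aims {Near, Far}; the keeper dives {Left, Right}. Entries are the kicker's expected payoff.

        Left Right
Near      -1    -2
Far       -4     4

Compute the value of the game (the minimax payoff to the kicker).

Row minima: Near → -2, Far → -4; maximin = -2.
Column maxima: Left → -1, Right → 4; minimax = -1.
-2 ≠ -1, so there is no saddle point; optimal play is mixed.
Let the kicker play Near with probability p. Expected payoff against Left: (-1)p + (-4)(1−p) = 3p − 4; against Right: (-2)p + 4(1−p) = −6p + 4.
Setting these equal: 3p − 4 = −6p + 4 ⇒ 9p = 8 ⇒ p = 8/9, and the value is (3)·(8/9) − 4 = -4/3.
For the keeper: with q = P(Left), equating Near's and Far's payoffs gives q − 2 = −8q + 4 ⇒ q = 2/3.

-4/3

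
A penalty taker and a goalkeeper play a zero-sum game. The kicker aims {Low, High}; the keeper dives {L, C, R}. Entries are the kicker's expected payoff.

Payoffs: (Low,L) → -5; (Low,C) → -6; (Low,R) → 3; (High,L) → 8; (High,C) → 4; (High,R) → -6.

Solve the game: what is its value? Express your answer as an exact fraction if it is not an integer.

-24/19

Row minima: Low → -6, High → -6; maximin = -6.
Column maxima: L → 8, C → 4, R → 3; minimax = 3.
-6 ≠ 3, so there is no saddle point; optimal play is mixed.
L is strictly dominated by C (it gives the kicker strictly more in every row), so the keeper never plays it.
On the remaining 2×2 (Low, High vs C, R):
Let the kicker play Low with probability p. Expected payoff against C: (-6)p + 4(1−p) = −10p + 4; against R: 3p + (-6)(1−p) = 9p − 6.
Setting these equal: −10p + 4 = 9p − 6 ⇒ −19p = -10 ⇒ p = 10/19, and the value is (-10)·(10/19) + 4 = -24/19.
For the keeper: with q = P(C), equating Low's and High's payoffs gives −9q + 3 = 10q − 6 ⇒ q = 9/19.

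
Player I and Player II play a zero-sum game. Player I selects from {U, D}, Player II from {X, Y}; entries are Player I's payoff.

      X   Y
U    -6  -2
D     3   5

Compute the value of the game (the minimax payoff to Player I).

Row minima: U → -6, D → 3; maximin = 3.
Column maxima: X → 3, Y → 5; minimax = 3.
Since maximin = minimax = 3, there is a saddle point and the value is 3.

3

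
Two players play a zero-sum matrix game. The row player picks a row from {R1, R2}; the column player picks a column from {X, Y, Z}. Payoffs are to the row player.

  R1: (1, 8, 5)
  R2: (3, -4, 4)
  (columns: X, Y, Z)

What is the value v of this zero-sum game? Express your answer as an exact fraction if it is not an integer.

2

Row minima: R1 → 1, R2 → -4; maximin = 1.
Column maxima: X → 3, Y → 8, Z → 5; minimax = 3.
1 ≠ 3, so there is no saddle point; optimal play is mixed.
Z is strictly dominated by X (it gives the row player strictly more in every row), so the column player never plays it.
On the remaining 2×2 (R1, R2 vs X, Y):
Let the row player play R1 with probability p. Expected payoff against X: 1p + 3(1−p) = −2p + 3; against Y: 8p + (-4)(1−p) = 12p − 4.
Setting these equal: −2p + 3 = 12p − 4 ⇒ −14p = -7 ⇒ p = 1/2, and the value is (-2)·(1/2) + 3 = 2.
For the column player: with q = P(X), equating R1's and R2's payoffs gives −7q + 8 = 7q − 4 ⇒ q = 6/7.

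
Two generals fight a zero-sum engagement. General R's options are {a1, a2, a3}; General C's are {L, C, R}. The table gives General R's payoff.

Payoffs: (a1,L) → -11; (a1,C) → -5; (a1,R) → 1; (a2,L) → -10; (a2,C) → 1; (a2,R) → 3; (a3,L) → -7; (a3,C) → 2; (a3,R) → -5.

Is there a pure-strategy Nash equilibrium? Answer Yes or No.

Yes

Row minima: a1 → -11, a2 → -10, a3 → -7; maximin = -7.
Column maxima: L → -7, C → 2, R → 3; minimax = -7.
maximin = minimax = -7, so a saddle point exists.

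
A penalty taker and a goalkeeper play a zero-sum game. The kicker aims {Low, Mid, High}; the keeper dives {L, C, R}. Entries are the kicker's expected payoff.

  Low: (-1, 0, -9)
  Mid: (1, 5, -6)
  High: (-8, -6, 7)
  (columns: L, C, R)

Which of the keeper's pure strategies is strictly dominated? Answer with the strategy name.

C

L holds the kicker's payoff strictly below C in every row: -1 < 0, 1 < 5, -8 < -6.
So C is strictly dominated for the keeper.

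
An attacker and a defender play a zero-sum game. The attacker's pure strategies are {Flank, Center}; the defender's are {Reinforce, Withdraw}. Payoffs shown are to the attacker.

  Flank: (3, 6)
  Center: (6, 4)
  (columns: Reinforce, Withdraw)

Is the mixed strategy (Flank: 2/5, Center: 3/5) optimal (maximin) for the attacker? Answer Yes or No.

Against Reinforce this mix gives (2/5)·3 + (3/5)·6 = 24/5.
Against Withdraw this mix gives (2/5)·6 + (3/5)·4 = 24/5.
All of the defender's active replies (Reinforce, Withdraw) yield 24/5, and no column does worse for the attacker. The mix makes the defender indifferent and guarantees 24/5, so it is optimal.

Yes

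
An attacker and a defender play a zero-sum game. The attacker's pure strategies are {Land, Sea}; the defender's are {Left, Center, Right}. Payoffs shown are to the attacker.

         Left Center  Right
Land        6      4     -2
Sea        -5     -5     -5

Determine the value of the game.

-2

Row minima: Land → -2, Sea → -5; maximin = -2.
Column maxima: Left → 6, Center → 4, Right → -2; minimax = -2.
Since maximin = minimax = -2, there is a saddle point and the value is -2.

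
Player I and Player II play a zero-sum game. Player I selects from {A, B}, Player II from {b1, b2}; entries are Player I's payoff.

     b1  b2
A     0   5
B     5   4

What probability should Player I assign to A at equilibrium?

Row minima: A → 0, B → 4; maximin = 4.
Column maxima: b1 → 5, b2 → 5; minimax = 5.
4 ≠ 5, so there is no saddle point; optimal play is mixed.
Let Player I play A with probability p. Expected payoff against b1: 0p + 5(1−p) = −5p + 5; against b2: 5p + 4(1−p) = p + 4.
Setting these equal: −5p + 5 = p + 4 ⇒ −6p = -1 ⇒ p = 1/6, and the value is (-5)·(1/6) + 5 = 25/6.
For Player II: with q = P(b1), equating A's and B's payoffs gives −5q + 5 = q + 4 ⇒ q = 1/6.

1/6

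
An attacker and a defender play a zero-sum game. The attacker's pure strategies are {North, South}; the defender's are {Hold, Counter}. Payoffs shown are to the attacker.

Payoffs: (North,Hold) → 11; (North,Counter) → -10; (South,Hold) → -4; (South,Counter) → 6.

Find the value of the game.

26/31

Row minima: North → -10, South → -4; maximin = -4.
Column maxima: Hold → 11, Counter → 6; minimax = 6.
-4 ≠ 6, so there is no saddle point; optimal play is mixed.
Let the attacker play North with probability p. Expected payoff against Hold: 11p + (-4)(1−p) = 15p − 4; against Counter: (-10)p + 6(1−p) = −16p + 6.
Setting these equal: 15p − 4 = −16p + 6 ⇒ 31p = 10 ⇒ p = 10/31, and the value is (15)·(10/31) − 4 = 26/31.
For the defender: with q = P(Hold), equating North's and South's payoffs gives 21q − 10 = −10q + 6 ⇒ q = 16/31.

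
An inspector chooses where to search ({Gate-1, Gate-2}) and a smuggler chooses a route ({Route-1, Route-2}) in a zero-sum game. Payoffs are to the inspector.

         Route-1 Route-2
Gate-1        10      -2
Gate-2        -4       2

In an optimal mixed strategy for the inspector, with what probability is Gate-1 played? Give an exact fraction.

Row minima: Gate-1 → -2, Gate-2 → -4; maximin = -2.
Column maxima: Route-1 → 10, Route-2 → 2; minimax = 2.
-2 ≠ 2, so there is no saddle point; optimal play is mixed.
Let the inspector play Gate-1 with probability p. Expected payoff against Route-1: 10p + (-4)(1−p) = 14p − 4; against Route-2: (-2)p + 2(1−p) = −4p + 2.
Setting these equal: 14p − 4 = −4p + 2 ⇒ 18p = 6 ⇒ p = 1/3, and the value is (14)·(1/3) − 4 = 2/3.
For the smuggler: with q = P(Route-1), equating Gate-1's and Gate-2's payoffs gives 12q − 2 = −6q + 2 ⇒ q = 2/9.

1/3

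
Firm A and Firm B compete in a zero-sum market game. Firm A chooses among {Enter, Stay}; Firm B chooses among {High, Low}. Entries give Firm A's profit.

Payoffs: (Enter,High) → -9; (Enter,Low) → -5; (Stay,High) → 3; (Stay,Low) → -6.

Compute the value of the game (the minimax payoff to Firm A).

Row minima: Enter → -9, Stay → -6; maximin = -6.
Column maxima: High → 3, Low → -5; minimax = -5.
-6 ≠ -5, so there is no saddle point; optimal play is mixed.
Let Firm A play Enter with probability p. Expected payoff against High: (-9)p + 3(1−p) = −12p + 3; against Low: (-5)p + (-6)(1−p) = p − 6.
Setting these equal: −12p + 3 = p − 6 ⇒ −13p = -9 ⇒ p = 9/13, and the value is (-12)·(9/13) + 3 = -69/13.
For Firm B: with q = P(High), equating Enter's and Stay's payoffs gives −4q − 5 = 9q − 6 ⇒ q = 1/13.

-69/13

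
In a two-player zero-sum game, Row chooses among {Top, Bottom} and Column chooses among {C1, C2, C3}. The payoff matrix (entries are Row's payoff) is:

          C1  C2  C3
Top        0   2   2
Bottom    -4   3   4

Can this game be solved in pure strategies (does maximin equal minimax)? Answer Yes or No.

Row minima: Top → 0, Bottom → -4; maximin = 0.
Column maxima: C1 → 0, C2 → 3, C3 → 4; minimax = 0.
maximin = minimax = 0, so a saddle point exists.

Yes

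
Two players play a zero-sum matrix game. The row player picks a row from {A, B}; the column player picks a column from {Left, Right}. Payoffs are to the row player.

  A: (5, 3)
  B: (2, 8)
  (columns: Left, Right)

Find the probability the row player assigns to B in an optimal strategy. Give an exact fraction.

Row minima: A → 3, B → 2; maximin = 3.
Column maxima: Left → 5, Right → 8; minimax = 5.
3 ≠ 5, so there is no saddle point; optimal play is mixed.
Let the row player play A with probability p. Expected payoff against Left: 5p + 2(1−p) = 3p + 2; against Right: 3p + 8(1−p) = −5p + 8.
Setting these equal: 3p + 2 = −5p + 8 ⇒ 8p = 6 ⇒ p = 3/4, and the value is (3)·(3/4) + 2 = 17/4.
For the column player: with q = P(Left), equating A's and B's payoffs gives 2q + 3 = −6q + 8 ⇒ q = 5/8.

1/4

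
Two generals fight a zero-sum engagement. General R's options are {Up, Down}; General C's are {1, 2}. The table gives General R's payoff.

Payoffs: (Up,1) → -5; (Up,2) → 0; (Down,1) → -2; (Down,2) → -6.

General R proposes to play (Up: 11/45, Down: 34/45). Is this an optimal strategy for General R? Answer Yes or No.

No

Against 1 this mix gives (11/45)·(-5) + (34/45)·(-2) = -41/15.
Against 2 this mix gives (11/45)·0 + (34/45)·(-6) = -68/15.
General C will play 2, holding General R to -68/15. Shifting weight toward the row that does better against 2 would raise this floor (the equalizing mix achieves -10/3 against both 2 and 1), so the proposed strategy is not optimal.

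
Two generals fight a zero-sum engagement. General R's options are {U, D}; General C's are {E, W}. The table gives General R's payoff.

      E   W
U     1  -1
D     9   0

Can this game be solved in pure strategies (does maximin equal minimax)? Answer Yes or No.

Yes

Row minima: U → -1, D → 0; maximin = 0.
Column maxima: E → 9, W → 0; minimax = 0.
maximin = minimax = 0, so a saddle point exists.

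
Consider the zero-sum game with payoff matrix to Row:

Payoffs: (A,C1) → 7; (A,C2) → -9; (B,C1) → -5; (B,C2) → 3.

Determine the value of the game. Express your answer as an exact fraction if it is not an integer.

Row minima: A → -9, B → -5; maximin = -5.
Column maxima: C1 → 7, C2 → 3; minimax = 3.
-5 ≠ 3, so there is no saddle point; optimal play is mixed.
Let Row play A with probability p. Expected payoff against C1: 7p + (-5)(1−p) = 12p − 5; against C2: (-9)p + 3(1−p) = −12p + 3.
Setting these equal: 12p − 5 = −12p + 3 ⇒ 24p = 8 ⇒ p = 1/3, and the value is (12)·(1/3) − 5 = -1.
For Column: with q = P(C1), equating A's and B's payoffs gives 16q − 9 = −8q + 3 ⇒ q = 1/2.

-1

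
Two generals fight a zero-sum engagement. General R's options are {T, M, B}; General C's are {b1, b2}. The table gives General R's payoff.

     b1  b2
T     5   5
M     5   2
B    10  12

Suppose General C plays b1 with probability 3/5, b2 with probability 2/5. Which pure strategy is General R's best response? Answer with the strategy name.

Expected payoff of T: (3/5)·5 + (2/5)·5 = 5.
Expected payoff of M: (3/5)·5 + (2/5)·2 = 19/5.
Expected payoff of B: (3/5)·10 + (2/5)·12 = 54/5.
The largest is 54/5, so General R's best response is B.

B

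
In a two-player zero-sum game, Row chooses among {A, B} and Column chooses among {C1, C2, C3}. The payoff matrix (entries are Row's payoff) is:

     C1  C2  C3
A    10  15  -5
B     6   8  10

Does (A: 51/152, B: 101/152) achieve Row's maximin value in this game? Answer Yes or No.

No

Against C1 this mix gives (51/152)·10 + (101/152)·6 = 279/38.
Against C2 this mix gives (51/152)·15 + (101/152)·8 = 1573/152.
Against C3 this mix gives (51/152)·(-5) + (101/152)·10 = 755/152.
Column will play C3, holding Row to 755/152. Shifting weight toward the row that does better against C3 would raise this floor (the equalizing mix achieves 130/19 against both C3 and C1), so the proposed strategy is not optimal.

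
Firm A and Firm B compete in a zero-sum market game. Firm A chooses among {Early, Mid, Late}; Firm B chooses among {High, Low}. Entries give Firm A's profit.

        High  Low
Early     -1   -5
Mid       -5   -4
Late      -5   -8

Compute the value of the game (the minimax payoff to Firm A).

Row minima: Early → -5, Mid → -5, Late → -8; maximin = -5.
Column maxima: High → -1, Low → -4; minimax = -4.
-5 ≠ -4, so there is no saddle point; optimal play is mixed.
Late is strictly dominated by Early, so Firm A never plays it.
On the remaining 2×2 (Early, Mid vs High, Low):
Let Firm A play Early with probability p. Expected payoff against High: (-1)p + (-5)(1−p) = 4p − 5; against Low: (-5)p + (-4)(1−p) = −p − 4.
Setting these equal: 4p − 5 = −p − 4 ⇒ 5p = 1 ⇒ p = 1/5, and the value is (4)·(1/5) − 5 = -21/5.
For Firm B: with q = P(High), equating Early's and Mid's payoffs gives 4q − 5 = −q − 4 ⇒ q = 1/5.

-21/5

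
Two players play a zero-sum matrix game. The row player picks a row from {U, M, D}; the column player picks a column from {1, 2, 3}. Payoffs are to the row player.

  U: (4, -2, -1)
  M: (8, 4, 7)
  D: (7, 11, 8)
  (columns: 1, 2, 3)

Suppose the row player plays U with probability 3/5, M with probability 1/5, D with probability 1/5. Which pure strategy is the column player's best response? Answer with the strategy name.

If the column player plays 1, the row player's expected payoff is (3/5)·4 + (1/5)·8 + (1/5)·7 = 27/5.
If the column player plays 2, the row player's expected payoff is (3/5)·(-2) + (1/5)·4 + (1/5)·11 = 9/5.
If the column player plays 3, the row player's expected payoff is (3/5)·(-1) + (1/5)·7 + (1/5)·8 = 12/5.
The column player minimizes the row player's payoff; the smallest is 9/5, so the best response is 2.

2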